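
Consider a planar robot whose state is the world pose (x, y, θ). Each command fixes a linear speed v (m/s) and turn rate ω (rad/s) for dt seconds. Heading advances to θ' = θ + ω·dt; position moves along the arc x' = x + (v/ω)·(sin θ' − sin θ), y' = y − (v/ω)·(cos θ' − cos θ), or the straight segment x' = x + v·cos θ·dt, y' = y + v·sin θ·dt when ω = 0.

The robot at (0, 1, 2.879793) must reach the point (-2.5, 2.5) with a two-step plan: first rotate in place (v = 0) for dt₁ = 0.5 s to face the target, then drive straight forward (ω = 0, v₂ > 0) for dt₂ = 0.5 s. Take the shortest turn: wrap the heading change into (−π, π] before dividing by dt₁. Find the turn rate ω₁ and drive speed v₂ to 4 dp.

ω₁ = -0.5572, v₂ = 5.8310

heading to target = atan2(2.5−1, -2.5−0) = 2.6012
Δθ = wrap(2.6012 − 2.8798) = -0.2786; ω₁ = Δθ/dt₁ = -0.5572
distance = √((-2.5−0)² + (2.5−1)²) = 2.9155; v₂ = distance/dt₂ = 5.8310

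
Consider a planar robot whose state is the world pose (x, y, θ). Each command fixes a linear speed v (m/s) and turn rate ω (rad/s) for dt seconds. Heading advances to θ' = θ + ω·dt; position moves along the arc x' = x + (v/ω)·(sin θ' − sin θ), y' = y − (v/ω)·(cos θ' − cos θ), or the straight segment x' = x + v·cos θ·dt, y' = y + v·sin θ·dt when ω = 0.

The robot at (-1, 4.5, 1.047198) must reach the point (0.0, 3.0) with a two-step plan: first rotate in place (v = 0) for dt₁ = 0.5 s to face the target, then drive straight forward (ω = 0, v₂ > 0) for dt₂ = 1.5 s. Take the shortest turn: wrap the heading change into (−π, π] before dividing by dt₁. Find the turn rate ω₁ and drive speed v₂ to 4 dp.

heading to target = atan2(3−4.5, 0−-1) = -0.9828
Δθ = wrap(-0.9828 − 1.0472) = -2.0300; ω₁ = Δθ/dt₁ = -4.0600
distance = √((0−-1)² + (3−4.5)²) = 1.8028; v₂ = distance/dt₂ = 1.2019

ω₁ = -4.0600, v₂ = 1.2019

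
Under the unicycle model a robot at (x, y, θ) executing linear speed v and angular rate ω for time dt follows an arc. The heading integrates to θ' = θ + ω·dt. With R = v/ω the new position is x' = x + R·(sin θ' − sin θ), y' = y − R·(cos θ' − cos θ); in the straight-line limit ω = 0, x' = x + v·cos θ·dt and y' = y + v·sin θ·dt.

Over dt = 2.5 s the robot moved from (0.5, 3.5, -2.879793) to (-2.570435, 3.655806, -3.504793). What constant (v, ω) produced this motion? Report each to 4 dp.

v = 1.2500, ω = -0.2500

Δθ = -3.504793 − -2.879793 = -0.625000
ω = Δθ/dt = -0.625000/2.5 = -0.2500
R = Δx/(sin θ' − sin θ) = -5.0000
v = R·ω = -5.0000·-0.2500 = 1.2500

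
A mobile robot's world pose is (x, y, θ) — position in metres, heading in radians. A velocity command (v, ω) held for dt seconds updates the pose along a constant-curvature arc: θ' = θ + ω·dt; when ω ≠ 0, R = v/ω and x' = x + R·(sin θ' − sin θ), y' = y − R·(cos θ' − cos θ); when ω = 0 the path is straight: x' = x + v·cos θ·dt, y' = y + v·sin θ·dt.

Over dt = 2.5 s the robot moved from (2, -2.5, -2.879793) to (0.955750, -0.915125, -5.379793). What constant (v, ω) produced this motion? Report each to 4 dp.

Δθ = -5.379793 − -2.879793 = -2.500000
ω = Δθ/dt = -2.500000/2.5 = -1.0000
R = −Δy/(cos θ' − cos θ) = -1.0000
v = R·ω = -1.0000·-1.0000 = 1.0000

v = 1.0000, ω = -1.0000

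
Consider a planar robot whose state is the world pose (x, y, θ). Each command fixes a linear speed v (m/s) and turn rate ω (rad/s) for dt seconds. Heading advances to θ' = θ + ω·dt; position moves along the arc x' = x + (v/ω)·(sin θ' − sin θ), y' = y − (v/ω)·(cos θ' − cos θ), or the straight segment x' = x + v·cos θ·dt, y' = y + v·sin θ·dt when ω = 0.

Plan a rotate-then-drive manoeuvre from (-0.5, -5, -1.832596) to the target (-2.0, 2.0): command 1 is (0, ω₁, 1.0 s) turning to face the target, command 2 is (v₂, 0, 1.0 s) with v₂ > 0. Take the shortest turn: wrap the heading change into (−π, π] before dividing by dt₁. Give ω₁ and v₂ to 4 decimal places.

ω₁ = -2.6687, v₂ = 7.1589

heading to target = atan2(2−-5, -2−-0.5) = 1.7819
Δθ = wrap(1.7819 − -1.8326) = -2.6687; ω₁ = Δθ/dt₁ = -2.6687
distance = √((-2−-0.5)² + (2−-5)²) = 7.1589; v₂ = distance/dt₂ = 7.1589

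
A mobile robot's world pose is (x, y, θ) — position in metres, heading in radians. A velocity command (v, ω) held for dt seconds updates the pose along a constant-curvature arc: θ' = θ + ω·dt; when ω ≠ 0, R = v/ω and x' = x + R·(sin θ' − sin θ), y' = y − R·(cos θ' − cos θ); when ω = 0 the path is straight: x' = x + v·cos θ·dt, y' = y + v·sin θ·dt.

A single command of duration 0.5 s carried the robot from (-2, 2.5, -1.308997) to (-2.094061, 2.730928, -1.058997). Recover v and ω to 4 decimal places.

v = -0.5000, ω = 0.5000

Δθ = -1.058997 − -1.308997 = 0.250000
ω = Δθ/dt = 0.250000/0.5 = 0.5000
R = −Δy/(cos θ' − cos θ) = -1.0000
v = R·ω = -1.0000·0.5000 = -0.5000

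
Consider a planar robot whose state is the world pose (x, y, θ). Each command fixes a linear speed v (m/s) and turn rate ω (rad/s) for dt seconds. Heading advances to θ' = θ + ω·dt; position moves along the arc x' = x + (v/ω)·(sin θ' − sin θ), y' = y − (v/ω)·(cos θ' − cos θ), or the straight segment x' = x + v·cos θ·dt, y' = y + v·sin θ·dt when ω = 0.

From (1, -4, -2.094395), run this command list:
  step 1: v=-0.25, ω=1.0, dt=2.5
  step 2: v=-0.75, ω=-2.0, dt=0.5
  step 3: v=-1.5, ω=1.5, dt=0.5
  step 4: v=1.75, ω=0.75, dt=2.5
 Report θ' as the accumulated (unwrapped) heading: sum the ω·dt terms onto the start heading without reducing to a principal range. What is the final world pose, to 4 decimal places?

(1.3413, -0.1113, 2.0306)

step 1: θ'=0.4056 (R=-0.2500) → pose (0.6848, -3.6453, 0.4056)
step 2: θ'=-0.5944 (R=0.3750) → pose (0.3269, -3.6114, -0.5944)
step 3: θ'=0.1556 (R=-1.0000) → pose (-0.3881, -3.4520, 0.1556)
step 4: θ'=2.0306 (R=2.3333) → pose (1.3413, -0.1113, 2.0306)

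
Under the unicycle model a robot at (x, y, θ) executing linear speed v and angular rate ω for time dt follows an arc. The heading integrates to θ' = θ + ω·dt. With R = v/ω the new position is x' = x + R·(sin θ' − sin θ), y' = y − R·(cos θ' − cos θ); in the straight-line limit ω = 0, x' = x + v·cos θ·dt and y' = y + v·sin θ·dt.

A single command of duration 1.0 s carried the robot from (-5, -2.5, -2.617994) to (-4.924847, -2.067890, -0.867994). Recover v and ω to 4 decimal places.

v = -0.5000, ω = 1.7500

Δθ = -0.867994 − -2.617994 = 1.750000
ω = Δθ/dt = 1.750000/1.0 = 1.7500
R = −Δy/(cos θ' − cos θ) = -0.2857
v = R·ω = -0.2857·1.7500 = -0.5000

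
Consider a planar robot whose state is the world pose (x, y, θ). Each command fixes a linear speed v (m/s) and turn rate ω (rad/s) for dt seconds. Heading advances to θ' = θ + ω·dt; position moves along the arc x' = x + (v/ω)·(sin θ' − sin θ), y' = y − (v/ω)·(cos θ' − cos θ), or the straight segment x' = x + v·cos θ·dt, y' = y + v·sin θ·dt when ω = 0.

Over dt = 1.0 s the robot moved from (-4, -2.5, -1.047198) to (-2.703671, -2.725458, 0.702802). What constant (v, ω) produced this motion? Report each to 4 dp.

v = 1.5000, ω = 1.7500

Δθ = 0.702802 − -1.047198 = 1.750000
ω = Δθ/dt = 1.750000/1.0 = 1.7500
R = Δx/(sin θ' − sin θ) = 0.8571
v = R·ω = 0.8571·1.7500 = 1.5000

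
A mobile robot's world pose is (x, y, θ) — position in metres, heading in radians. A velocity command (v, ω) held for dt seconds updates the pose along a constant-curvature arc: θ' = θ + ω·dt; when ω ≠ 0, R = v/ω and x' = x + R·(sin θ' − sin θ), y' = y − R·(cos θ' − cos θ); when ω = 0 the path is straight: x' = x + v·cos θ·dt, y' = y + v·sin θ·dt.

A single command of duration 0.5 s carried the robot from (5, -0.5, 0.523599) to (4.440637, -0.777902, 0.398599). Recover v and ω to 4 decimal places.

v = -1.2500, ω = -0.2500

Δθ = 0.398599 − 0.523599 = -0.125000
ω = Δθ/dt = -0.125000/0.5 = -0.2500
R = Δx/(sin θ' − sin θ) = 5.0000
v = R·ω = 5.0000·-0.2500 = -1.2500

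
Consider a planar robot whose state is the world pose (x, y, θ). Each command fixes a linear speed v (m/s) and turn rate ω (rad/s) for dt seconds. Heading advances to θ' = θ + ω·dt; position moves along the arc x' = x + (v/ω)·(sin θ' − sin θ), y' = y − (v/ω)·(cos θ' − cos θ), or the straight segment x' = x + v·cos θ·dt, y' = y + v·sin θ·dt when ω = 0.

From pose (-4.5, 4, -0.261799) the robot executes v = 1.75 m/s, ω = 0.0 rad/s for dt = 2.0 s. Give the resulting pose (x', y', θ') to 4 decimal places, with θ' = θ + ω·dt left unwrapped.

(-1.1193, 3.0941, -0.2618)

θ' = -0.2618 + 0.0·2.0 = -0.2618
ω = 0 → straight: x' = -4.5 + 1.75·cos(-0.2618)·2.0 = -1.1193
y' = 4 + 1.75·sin(-0.2618)·2.0 = 3.0941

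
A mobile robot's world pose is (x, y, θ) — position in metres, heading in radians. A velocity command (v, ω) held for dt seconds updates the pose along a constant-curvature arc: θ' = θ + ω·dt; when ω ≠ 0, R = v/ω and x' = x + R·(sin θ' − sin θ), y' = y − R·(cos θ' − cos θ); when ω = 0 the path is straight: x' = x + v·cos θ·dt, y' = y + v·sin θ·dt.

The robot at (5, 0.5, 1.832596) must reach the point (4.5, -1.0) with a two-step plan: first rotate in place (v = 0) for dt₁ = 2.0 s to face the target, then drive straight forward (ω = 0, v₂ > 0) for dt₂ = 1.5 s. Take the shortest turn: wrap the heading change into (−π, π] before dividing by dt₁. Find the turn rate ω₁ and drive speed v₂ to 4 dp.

heading to target = atan2(-1−0.5, 4.5−5) = -1.8925
Δθ = wrap(-1.8925 − 1.8326) = 2.5580; ω₁ = Δθ/dt₁ = 1.2790
distance = √((4.5−5)² + (-1−0.5)²) = 1.5811; v₂ = distance/dt₂ = 1.0541

ω₁ = 1.2790, v₂ = 1.0541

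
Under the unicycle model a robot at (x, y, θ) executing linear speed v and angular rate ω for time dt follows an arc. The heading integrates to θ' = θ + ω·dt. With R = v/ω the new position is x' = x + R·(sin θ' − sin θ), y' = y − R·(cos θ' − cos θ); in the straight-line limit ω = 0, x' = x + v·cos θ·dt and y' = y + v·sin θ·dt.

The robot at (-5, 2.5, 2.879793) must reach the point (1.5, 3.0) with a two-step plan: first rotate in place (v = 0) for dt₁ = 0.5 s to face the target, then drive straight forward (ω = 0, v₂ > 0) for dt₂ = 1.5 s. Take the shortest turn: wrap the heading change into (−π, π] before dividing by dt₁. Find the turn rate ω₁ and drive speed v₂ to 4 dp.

heading to target = atan2(3−2.5, 1.5−-5) = 0.0768
Δθ = wrap(0.0768 − 2.8798) = -2.8030; ω₁ = Δθ/dt₁ = -5.6060
distance = √((1.5−-5)² + (3−2.5)²) = 6.5192; v₂ = distance/dt₂ = 4.3461

ω₁ = -5.6060, v₂ = 4.3461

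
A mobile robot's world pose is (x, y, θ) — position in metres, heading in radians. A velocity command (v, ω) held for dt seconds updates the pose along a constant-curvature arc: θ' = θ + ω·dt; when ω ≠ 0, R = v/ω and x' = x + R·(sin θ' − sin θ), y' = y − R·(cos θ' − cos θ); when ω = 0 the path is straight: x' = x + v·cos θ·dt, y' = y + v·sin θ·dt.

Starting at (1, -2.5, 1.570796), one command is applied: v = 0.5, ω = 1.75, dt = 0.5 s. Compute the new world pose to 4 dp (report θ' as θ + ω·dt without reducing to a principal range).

(0.8974, -2.2807, 2.4458)

θ' = 1.5708 + 1.75·0.5 = 2.4458
R = v/ω = 0.5/1.75 = 0.2857
x' = 1 + 0.2857·(sin 2.4458 − sin 1.5708) = 0.8974
y' = -2.5 − 0.2857·(cos 2.4458 − cos 1.5708) = -2.2807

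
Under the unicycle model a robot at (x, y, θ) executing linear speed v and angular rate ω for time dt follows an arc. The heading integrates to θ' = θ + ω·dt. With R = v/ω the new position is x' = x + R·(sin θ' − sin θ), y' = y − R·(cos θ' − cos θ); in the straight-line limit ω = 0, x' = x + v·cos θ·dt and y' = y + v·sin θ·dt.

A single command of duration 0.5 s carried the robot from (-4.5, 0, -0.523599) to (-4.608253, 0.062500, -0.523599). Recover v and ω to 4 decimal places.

v = -0.2500, ω = 0.0000

Δθ = -0.523599 − -0.523599 = 0.000000
ω = Δθ/dt = 0.000000/0.5 = 0.0000
ω = 0 → v = (Δx·cos θ + Δy·sin θ)/dt = -0.2500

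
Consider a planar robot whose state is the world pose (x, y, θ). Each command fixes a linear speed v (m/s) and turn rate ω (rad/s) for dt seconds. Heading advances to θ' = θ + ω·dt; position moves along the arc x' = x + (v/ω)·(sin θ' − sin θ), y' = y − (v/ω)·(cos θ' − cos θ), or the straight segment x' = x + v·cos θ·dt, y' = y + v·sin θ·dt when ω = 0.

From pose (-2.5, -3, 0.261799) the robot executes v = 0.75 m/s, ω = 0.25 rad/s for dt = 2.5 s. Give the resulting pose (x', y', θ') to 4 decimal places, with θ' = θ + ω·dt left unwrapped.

θ' = 0.2618 + 0.25·2.5 = 0.8868
R = v/ω = 0.75/0.25 = 3.0000
x' = -2.5 + 3.0000·(sin 0.8868 − sin 0.2618) = -0.9513
y' = -3 − 3.0000·(cos 0.8868 − cos 0.2618) = -1.9979

(-0.9513, -1.9979, 0.8868)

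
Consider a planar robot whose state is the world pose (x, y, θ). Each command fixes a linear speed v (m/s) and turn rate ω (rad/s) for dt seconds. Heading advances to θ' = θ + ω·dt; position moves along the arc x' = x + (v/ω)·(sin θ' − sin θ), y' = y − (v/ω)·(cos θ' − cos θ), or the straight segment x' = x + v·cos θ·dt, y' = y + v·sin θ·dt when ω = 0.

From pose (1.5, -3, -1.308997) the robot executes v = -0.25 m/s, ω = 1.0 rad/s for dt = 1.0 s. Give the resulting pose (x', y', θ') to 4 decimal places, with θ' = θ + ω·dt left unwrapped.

(1.3345, -2.8265, -0.3090)

θ' = -1.3090 + 1.0·1.0 = -0.3090
R = v/ω = -0.25/1.0 = -0.2500
x' = 1.5 + -0.2500·(sin -0.3090 − sin -1.3090) = 1.3345
y' = -3 − -0.2500·(cos -0.3090 − cos -1.3090) = -2.8265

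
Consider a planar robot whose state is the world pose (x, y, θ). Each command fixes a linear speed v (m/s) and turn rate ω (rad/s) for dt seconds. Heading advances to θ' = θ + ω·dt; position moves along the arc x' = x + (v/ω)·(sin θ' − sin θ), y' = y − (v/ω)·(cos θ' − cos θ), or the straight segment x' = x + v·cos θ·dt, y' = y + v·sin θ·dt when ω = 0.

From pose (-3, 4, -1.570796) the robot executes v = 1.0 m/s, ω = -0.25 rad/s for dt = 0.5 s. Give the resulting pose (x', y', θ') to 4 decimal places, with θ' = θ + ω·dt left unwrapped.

θ' = -1.5708 + -0.25·0.5 = -1.6958
R = v/ω = 1.0/-0.25 = -4.0000
x' = -3 + -4.0000·(sin -1.6958 − sin -1.5708) = -3.0312
y' = 4 − -4.0000·(cos -1.6958 − cos -1.5708) = 3.5013

(-3.0312, 3.5013, -1.6958)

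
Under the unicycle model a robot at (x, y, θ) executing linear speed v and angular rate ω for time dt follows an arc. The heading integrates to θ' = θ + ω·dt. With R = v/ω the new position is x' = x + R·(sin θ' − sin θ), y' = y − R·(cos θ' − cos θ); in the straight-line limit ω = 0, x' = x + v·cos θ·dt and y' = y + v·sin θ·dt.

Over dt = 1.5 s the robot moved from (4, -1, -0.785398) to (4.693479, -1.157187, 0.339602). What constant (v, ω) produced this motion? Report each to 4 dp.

Δθ = 0.339602 − -0.785398 = 1.125000
ω = Δθ/dt = 1.125000/1.5 = 0.7500
R = Δx/(sin θ' − sin θ) = 0.6667
v = R·ω = 0.6667·0.7500 = 0.5000

v = 0.5000, ω = 0.7500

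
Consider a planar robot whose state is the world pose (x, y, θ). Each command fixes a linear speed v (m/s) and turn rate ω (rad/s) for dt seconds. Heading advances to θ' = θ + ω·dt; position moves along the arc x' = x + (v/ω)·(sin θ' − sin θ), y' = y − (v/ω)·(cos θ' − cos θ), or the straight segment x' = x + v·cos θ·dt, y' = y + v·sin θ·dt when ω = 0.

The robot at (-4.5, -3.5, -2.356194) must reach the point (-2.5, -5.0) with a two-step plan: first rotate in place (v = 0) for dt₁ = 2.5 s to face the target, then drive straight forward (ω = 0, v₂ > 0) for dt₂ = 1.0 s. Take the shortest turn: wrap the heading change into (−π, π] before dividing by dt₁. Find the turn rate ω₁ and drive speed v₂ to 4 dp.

ω₁ = 0.6851, v₂ = 2.5000

heading to target = atan2(-5−-3.5, -2.5−-4.5) = -0.6435
Δθ = wrap(-0.6435 − -2.3562) = 1.7127; ω₁ = Δθ/dt₁ = 0.6851
distance = √((-2.5−-4.5)² + (-5−-3.5)²) = 2.5000; v₂ = distance/dt₂ = 2.5000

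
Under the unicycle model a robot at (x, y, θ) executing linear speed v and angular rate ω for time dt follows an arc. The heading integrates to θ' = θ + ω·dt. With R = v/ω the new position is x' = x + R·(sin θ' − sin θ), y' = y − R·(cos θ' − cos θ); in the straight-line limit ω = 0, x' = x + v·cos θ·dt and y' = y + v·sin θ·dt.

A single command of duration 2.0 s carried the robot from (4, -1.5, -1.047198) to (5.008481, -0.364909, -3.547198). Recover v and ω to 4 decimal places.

v = -1.0000, ω = -1.2500

Δθ = -3.547198 − -1.047198 = -2.500000
ω = Δθ/dt = -2.500000/2.0 = -1.2500
R = −Δy/(cos θ' − cos θ) = 0.8000
v = R·ω = 0.8000·-1.2500 = -1.0000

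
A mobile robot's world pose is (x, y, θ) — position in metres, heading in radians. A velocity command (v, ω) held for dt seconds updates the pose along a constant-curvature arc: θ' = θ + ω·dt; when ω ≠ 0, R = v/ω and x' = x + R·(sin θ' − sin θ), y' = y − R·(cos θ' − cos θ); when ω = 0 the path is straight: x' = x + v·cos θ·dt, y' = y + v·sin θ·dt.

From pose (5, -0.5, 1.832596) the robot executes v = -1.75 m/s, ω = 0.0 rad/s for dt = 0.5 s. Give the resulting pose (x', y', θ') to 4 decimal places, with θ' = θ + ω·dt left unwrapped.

(5.2265, -1.3452, 1.8326)

θ' = 1.8326 + 0.0·0.5 = 1.8326
ω = 0 → straight: x' = 5 + -1.75·cos(1.8326)·0.5 = 5.2265
y' = -0.5 + -1.75·sin(1.8326)·0.5 = -1.3452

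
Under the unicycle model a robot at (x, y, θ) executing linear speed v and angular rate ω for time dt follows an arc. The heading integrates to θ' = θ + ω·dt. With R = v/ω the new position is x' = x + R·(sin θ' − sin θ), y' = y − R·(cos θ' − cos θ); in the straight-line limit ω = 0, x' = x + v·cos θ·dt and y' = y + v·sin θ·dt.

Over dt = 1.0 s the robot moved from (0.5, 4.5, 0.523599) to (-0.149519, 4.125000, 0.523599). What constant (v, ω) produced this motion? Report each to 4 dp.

v = -0.7500, ω = 0.0000

Δθ = 0.523599 − 0.523599 = 0.000000
ω = Δθ/dt = 0.000000/1.0 = 0.0000
ω = 0 → v = (Δx·cos θ + Δy·sin θ)/dt = -0.7500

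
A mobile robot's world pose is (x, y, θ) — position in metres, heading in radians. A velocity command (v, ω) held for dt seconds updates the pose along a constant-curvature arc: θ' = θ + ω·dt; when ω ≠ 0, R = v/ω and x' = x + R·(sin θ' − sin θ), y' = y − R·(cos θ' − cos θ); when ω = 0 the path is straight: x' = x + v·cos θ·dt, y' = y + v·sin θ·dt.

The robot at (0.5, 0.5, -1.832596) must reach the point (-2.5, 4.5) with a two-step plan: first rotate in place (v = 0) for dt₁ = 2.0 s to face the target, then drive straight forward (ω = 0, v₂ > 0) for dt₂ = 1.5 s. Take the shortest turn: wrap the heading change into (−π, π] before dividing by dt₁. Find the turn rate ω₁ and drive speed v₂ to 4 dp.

ω₁ = -1.1181, v₂ = 3.3333

heading to target = atan2(4.5−0.5, -2.5−0.5) = 2.2143
Δθ = wrap(2.2143 − -1.8326) = -2.2363; ω₁ = Δθ/dt₁ = -1.1181
distance = √((-2.5−0.5)² + (4.5−0.5)²) = 5.0000; v₂ = distance/dt₂ = 3.3333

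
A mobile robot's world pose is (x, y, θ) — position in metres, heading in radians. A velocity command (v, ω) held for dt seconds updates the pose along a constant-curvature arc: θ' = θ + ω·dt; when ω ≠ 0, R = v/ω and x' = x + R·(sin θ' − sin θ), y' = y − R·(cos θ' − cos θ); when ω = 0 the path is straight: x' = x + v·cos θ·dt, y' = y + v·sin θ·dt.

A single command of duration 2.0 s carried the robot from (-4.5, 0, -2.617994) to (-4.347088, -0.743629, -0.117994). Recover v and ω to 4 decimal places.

Δθ = -0.117994 − -2.617994 = 2.500000
ω = Δθ/dt = 2.500000/2.0 = 1.2500
R = −Δy/(cos θ' − cos θ) = 0.4000
v = R·ω = 0.4000·1.2500 = 0.5000

v = 0.5000, ω = 1.2500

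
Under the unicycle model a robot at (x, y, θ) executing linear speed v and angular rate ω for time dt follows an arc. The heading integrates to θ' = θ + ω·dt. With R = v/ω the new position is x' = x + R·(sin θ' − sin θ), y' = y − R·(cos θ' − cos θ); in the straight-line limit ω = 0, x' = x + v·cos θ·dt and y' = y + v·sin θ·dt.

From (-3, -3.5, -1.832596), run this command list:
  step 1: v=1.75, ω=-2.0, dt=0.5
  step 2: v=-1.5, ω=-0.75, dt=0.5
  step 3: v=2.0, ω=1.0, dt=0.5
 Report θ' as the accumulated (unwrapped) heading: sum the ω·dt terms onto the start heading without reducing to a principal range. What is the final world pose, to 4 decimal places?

step 1: θ'=-2.8326 (R=-0.8750) → pose (-3.5791, -4.1071, -2.8326)
step 2: θ'=-3.2076 (R=2.0000) → pose (-2.8390, -4.0167, -3.2076)
step 3: θ'=-2.7076 (R=2.0000) → pose (-3.8119, -4.1978, -2.7076)

(-3.8119, -4.1978, -2.7076)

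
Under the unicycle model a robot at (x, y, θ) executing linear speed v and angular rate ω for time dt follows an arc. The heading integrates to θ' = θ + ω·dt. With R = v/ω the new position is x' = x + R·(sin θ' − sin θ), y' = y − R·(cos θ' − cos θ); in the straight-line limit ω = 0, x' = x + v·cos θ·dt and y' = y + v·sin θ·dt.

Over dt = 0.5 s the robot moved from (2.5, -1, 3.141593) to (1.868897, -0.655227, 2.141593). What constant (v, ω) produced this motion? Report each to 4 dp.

Δθ = 2.141593 − 3.141593 = -1.000000
ω = Δθ/dt = -1.000000/0.5 = -2.0000
R = Δx/(sin θ' − sin θ) = -0.7500
v = R·ω = -0.7500·-2.0000 = 1.5000

v = 1.5000, ω = -2.0000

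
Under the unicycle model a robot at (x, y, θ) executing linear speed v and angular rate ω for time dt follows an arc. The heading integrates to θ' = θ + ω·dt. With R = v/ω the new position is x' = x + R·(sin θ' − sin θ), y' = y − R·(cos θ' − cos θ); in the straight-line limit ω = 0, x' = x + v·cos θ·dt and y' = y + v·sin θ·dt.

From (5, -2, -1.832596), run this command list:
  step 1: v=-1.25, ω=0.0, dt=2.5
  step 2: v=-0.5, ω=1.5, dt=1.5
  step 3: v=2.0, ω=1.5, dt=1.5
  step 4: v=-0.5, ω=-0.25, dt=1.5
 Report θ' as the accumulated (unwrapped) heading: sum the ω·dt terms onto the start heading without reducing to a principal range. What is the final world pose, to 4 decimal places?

step 1: θ'=-1.8326 (straight) → pose (5.8088, 1.0185, -1.8326)
step 2: θ'=0.4174 (R=-0.3333) → pose (5.3517, 1.4095, 0.4174)
step 3: θ'=2.6674 (R=1.3333) → pose (5.4200, 3.8146, 2.6674)
step 4: θ'=2.2924 (R=2.0000) → pose (6.0083, 3.3564, 2.2924)

(6.0083, 3.3564, 2.2924)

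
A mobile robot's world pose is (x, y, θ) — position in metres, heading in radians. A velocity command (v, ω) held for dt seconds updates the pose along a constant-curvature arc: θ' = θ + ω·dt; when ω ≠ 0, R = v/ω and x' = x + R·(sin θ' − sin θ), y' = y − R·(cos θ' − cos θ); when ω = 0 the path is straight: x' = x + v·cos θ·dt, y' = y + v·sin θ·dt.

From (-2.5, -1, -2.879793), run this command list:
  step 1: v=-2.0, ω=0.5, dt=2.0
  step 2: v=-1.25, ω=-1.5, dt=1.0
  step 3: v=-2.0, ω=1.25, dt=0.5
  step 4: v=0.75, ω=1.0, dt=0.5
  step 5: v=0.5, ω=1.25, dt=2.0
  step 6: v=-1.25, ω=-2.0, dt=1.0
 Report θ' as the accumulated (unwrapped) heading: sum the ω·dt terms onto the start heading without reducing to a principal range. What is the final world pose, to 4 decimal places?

(1.5894, 2.1359, -1.7548)

step 1: θ'=-1.8798 (R=-4.0000) → pose (0.2753, 1.6473, -1.8798)
step 2: θ'=-3.3798 (R=0.8333) → pose (1.2658, 2.2037, -3.3798)
step 3: θ'=-2.7548 (R=-1.6000) → pose (2.2469, 2.2767, -2.7548)
step 4: θ'=-2.2548 (R=0.7500) → pose (1.9485, 2.0560, -2.2548)
step 5: θ'=0.2452 (R=0.4000) → pose (2.3556, 1.4152, 0.2452)
step 6: θ'=-1.7548 (R=0.6250) → pose (1.5894, 2.1359, -1.7548)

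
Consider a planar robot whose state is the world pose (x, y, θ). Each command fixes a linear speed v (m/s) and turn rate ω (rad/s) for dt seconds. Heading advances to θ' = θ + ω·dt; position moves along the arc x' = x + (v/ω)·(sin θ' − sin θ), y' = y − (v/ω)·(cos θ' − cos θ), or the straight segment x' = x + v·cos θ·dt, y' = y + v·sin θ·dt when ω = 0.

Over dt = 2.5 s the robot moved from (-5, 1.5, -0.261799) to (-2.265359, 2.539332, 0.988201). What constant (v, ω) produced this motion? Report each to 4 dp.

Δθ = 0.988201 − -0.261799 = 1.250000
ω = Δθ/dt = 1.250000/2.5 = 0.5000
R = Δx/(sin θ' − sin θ) = 2.5000
v = R·ω = 2.5000·0.5000 = 1.2500

v = 1.2500, ω = 0.5000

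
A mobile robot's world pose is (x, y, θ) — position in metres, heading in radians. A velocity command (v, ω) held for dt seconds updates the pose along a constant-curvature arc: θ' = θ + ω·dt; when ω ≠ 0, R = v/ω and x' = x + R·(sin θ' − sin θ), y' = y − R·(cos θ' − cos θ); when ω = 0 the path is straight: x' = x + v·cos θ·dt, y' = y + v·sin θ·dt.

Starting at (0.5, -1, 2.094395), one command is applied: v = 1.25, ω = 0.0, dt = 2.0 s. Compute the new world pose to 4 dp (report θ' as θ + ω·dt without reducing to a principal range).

(-0.7500, 1.1651, 2.0944)

θ' = 2.0944 + 0.0·2.0 = 2.0944
ω = 0 → straight: x' = 0.5 + 1.25·cos(2.0944)·2.0 = -0.7500
y' = -1 + 1.25·sin(2.0944)·2.0 = 1.1651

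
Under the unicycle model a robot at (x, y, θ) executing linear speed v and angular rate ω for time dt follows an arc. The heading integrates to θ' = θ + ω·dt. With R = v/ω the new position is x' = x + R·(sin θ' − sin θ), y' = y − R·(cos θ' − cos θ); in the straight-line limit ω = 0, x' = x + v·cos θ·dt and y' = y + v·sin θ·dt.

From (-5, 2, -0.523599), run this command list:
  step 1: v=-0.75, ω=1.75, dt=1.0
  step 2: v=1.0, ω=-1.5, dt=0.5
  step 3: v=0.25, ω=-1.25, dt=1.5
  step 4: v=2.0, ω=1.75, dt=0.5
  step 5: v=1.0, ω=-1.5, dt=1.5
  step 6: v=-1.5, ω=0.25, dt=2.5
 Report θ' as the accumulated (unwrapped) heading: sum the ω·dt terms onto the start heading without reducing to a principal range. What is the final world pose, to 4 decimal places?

step 1: θ'=1.2264 (R=-0.4286) → pose (-5.6177, 1.7735, 1.2264)
step 2: θ'=0.4764 (R=-0.6667) → pose (-5.2959, 2.1409, 0.4764)
step 3: θ'=-1.3986 (R=-0.2000) → pose (-5.0071, 1.9974, -1.3986)
step 4: θ'=-0.5236 (R=1.1429) → pose (-4.4526, 1.2035, -0.5236)
step 5: θ'=-2.7736 (R=-0.6667) → pose (-4.5461, 0.0041, -2.7736)
step 6: θ'=-2.1486 (R=-6.0000) → pose (-1.6786, 2.3253, -2.1486)

(-1.6786, 2.3253, -2.1486)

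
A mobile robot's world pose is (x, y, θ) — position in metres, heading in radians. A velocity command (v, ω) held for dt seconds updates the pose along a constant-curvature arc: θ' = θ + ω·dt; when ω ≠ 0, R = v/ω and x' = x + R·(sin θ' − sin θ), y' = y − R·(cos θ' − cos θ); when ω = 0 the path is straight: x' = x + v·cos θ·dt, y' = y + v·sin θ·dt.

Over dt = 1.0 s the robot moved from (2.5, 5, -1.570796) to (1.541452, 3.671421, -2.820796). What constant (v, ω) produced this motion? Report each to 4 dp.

Δθ = -2.820796 − -1.570796 = -1.250000
ω = Δθ/dt = -1.250000/1.0 = -1.2500
R = −Δy/(cos θ' − cos θ) = -1.4000
v = R·ω = -1.4000·-1.2500 = 1.7500

v = 1.7500, ω = -1.2500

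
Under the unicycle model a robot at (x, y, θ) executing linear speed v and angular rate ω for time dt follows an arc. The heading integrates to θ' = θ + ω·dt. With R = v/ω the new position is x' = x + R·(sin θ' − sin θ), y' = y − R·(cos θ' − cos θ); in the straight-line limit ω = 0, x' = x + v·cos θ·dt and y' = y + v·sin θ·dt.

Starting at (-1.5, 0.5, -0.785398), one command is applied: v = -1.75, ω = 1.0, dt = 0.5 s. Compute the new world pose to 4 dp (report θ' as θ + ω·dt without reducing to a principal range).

(-2.2447, 0.9418, -0.2854)

θ' = -0.7854 + 1.0·0.5 = -0.2854
R = v/ω = -1.75/1.0 = -1.7500
x' = -1.5 + -1.7500·(sin -0.2854 − sin -0.7854) = -2.2447
y' = 0.5 − -1.7500·(cos -0.2854 − cos -0.7854) = 0.9418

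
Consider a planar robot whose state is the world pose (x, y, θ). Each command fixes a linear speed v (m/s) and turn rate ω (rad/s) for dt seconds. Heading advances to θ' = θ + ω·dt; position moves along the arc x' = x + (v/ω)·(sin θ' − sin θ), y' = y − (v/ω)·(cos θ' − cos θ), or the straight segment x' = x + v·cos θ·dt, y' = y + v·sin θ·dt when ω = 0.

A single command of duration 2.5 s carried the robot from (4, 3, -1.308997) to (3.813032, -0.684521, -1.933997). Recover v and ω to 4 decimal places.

v = 1.5000, ω = -0.2500

Δθ = -1.933997 − -1.308997 = -0.625000
ω = Δθ/dt = -0.625000/2.5 = -0.2500
R = −Δy/(cos θ' − cos θ) = -6.0000
v = R·ω = -6.0000·-0.2500 = 1.5000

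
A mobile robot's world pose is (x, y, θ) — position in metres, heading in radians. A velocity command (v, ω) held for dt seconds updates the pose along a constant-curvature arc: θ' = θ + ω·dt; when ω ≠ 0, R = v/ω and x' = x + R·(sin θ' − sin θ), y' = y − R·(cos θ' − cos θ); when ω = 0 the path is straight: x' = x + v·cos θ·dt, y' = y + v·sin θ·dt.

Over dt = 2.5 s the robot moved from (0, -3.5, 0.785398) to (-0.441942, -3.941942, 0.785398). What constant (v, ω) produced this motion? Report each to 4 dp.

Δθ = 0.785398 − 0.785398 = 0.000000
ω = Δθ/dt = 0.000000/2.5 = 0.0000
ω = 0 → v = (Δx·cos θ + Δy·sin θ)/dt = -0.2500

v = -0.2500, ω = 0.0000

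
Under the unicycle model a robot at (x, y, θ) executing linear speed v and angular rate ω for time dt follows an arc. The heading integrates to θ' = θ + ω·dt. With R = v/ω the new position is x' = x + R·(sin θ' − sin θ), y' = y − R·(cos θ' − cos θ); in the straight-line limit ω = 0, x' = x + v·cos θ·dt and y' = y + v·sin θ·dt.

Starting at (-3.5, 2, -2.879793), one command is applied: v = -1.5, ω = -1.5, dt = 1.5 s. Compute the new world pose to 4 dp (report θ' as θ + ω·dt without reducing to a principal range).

(-2.3270, 0.6287, -5.1298)

θ' = -2.8798 + -1.5·1.5 = -5.1298
R = v/ω = -1.5/-1.5 = 1.0000
x' = -3.5 + 1.0000·(sin -5.1298 − sin -2.8798) = -2.3270
y' = 2 − 1.0000·(cos -5.1298 − cos -2.8798) = 0.6287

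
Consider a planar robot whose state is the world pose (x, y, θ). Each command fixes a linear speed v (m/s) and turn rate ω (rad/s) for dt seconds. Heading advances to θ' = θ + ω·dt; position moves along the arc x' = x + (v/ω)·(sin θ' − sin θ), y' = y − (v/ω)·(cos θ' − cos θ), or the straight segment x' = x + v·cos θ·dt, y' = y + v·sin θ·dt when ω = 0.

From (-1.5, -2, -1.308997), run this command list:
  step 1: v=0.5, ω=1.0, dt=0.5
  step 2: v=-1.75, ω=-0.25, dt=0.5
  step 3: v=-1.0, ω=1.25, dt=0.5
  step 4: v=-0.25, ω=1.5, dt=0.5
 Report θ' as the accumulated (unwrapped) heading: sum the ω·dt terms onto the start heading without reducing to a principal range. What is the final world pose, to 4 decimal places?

(-2.4634, -1.2681, 0.4410)

step 1: θ'=-0.8090 (R=0.5000) → pose (-1.3788, -2.2157, -0.8090)
step 2: θ'=-0.9340 (R=7.0000) → pose (-1.9417, -1.5465, -0.9340)
step 3: θ'=-0.3090 (R=-0.8000) → pose (-2.3416, -1.2601, -0.3090)
step 4: θ'=0.4410 (R=-0.1667) → pose (-2.4634, -1.2681, 0.4410)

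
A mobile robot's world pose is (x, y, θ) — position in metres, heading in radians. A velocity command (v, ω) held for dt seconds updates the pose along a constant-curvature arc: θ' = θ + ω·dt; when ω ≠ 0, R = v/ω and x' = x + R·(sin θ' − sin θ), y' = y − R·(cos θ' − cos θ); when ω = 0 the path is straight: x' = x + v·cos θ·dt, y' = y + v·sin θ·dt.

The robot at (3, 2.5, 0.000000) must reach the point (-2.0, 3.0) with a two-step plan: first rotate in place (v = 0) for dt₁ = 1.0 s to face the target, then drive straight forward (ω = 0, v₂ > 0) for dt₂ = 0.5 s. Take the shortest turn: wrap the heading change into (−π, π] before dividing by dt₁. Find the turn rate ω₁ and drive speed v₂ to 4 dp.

ω₁ = 3.0419, v₂ = 10.0499

heading to target = atan2(3−2.5, -2−3) = 3.0419
Δθ = wrap(3.0419 − 0.0000) = 3.0419; ω₁ = Δθ/dt₁ = 3.0419
distance = √((-2−3)² + (3−2.5)²) = 5.0249; v₂ = distance/dt₂ = 10.0499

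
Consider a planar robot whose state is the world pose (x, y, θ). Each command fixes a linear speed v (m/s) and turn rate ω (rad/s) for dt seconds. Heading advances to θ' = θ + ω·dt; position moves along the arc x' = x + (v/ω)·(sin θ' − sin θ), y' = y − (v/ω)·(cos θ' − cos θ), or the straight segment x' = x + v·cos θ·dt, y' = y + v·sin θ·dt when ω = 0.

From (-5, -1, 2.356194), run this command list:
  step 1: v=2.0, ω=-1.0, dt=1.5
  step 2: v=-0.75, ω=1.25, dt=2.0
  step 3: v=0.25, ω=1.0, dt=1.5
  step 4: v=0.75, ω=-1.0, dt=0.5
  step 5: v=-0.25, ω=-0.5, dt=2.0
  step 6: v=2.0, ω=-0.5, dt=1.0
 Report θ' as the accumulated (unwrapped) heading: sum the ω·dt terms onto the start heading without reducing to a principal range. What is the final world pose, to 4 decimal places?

step 1: θ'=0.8562 (R=-2.0000) → pose (-5.0965, 1.7248, 0.8562)
step 2: θ'=3.3562 (R=-0.6000) → pose (-4.5155, 0.7454, 3.3562)
step 3: θ'=4.8562 (R=0.2500) → pose (-4.7097, 0.4653, 4.8562)
step 4: θ'=4.3562 (R=-0.7500) → pose (-4.7490, 0.0963, 4.3562)
step 5: θ'=3.3562 (R=0.5000) → pose (-4.3869, 0.4105, 3.3562)
step 6: θ'=2.8562 (R=-4.0000) → pose (-6.3649, 0.4805, 2.8562)

(-6.3649, 0.4805, 2.8562)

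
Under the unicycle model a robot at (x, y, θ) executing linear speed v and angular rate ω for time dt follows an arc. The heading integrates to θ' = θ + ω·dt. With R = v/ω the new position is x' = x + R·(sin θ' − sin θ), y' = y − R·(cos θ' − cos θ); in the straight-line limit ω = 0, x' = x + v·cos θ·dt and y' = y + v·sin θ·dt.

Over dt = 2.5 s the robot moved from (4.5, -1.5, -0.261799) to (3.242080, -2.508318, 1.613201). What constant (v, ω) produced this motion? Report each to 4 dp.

Δθ = 1.613201 − -0.261799 = 1.875000
ω = Δθ/dt = 1.875000/2.5 = 0.7500
R = Δx/(sin θ' − sin θ) = -1.0000
v = R·ω = -1.0000·0.7500 = -0.7500

v = -0.7500, ω = 0.7500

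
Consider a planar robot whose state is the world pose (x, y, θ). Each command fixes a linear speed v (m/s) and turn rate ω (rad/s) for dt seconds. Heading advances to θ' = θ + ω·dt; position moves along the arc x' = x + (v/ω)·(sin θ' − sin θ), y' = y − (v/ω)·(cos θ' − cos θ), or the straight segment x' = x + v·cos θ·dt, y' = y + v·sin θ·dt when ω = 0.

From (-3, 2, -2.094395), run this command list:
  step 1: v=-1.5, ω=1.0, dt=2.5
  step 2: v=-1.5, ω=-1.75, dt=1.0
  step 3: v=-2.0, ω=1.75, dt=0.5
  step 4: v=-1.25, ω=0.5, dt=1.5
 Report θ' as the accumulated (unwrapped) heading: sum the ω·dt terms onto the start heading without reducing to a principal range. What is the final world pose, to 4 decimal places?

step 1: θ'=0.4056 (R=-1.5000) → pose (-4.8909, 4.1283, 0.4056)
step 2: θ'=-1.3444 (R=0.8571) → pose (-6.0644, 4.7235, -1.3444)
step 3: θ'=-0.4694 (R=-1.1429) → pose (-6.6611, 5.4862, -0.4694)
step 4: θ'=0.2806 (R=-2.5000) → pose (-8.4843, 5.6588, 0.2806)

(-8.4843, 5.6588, 0.2806)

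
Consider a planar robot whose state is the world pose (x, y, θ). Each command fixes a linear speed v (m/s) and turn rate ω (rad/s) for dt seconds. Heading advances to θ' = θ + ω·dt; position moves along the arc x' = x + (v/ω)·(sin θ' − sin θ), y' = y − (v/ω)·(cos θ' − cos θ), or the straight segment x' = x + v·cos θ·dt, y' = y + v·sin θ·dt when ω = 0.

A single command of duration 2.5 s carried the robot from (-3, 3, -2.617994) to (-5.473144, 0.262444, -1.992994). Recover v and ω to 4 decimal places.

v = 1.5000, ω = 0.2500

Δθ = -1.992994 − -2.617994 = 0.625000
ω = Δθ/dt = 0.625000/2.5 = 0.2500
R = −Δy/(cos θ' − cos θ) = 6.0000
v = R·ω = 6.0000·0.2500 = 1.5000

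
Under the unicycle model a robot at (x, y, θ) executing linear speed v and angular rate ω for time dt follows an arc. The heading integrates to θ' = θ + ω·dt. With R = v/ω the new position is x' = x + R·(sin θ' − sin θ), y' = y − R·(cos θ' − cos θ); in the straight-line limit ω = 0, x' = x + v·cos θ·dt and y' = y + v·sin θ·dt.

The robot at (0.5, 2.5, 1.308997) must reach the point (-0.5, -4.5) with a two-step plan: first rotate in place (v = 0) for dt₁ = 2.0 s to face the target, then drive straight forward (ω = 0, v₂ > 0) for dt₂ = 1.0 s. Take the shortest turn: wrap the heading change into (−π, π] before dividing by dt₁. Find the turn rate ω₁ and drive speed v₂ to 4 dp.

ω₁ = -1.5108, v₂ = 7.0711

heading to target = atan2(-4.5−2.5, -0.5−0.5) = -1.7127
Δθ = wrap(-1.7127 − 1.3090) = -3.0217; ω₁ = Δθ/dt₁ = -1.5108
distance = √((-0.5−0.5)² + (-4.5−2.5)²) = 7.0711; v₂ = distance/dt₂ = 7.0711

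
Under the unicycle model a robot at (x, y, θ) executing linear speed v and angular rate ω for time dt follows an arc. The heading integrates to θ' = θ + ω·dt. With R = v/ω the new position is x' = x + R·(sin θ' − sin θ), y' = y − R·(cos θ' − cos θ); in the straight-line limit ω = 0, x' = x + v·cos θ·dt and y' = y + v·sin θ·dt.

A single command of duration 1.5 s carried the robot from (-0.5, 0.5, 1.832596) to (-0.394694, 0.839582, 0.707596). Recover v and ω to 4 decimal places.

v = 0.2500, ω = -0.7500

Δθ = 0.707596 − 1.832596 = -1.125000
ω = Δθ/dt = -1.125000/1.5 = -0.7500
R = −Δy/(cos θ' − cos θ) = -0.3333
v = R·ω = -0.3333·-0.7500 = 0.2500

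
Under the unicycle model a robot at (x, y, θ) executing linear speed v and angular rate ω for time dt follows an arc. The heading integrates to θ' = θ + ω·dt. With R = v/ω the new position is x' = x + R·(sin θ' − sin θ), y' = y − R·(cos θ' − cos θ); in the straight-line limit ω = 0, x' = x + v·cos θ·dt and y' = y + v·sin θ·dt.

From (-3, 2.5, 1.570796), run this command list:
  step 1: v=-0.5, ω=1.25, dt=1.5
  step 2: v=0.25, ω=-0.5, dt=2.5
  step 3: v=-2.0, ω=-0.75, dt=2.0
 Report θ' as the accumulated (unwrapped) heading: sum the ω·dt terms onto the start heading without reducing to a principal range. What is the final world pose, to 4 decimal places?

(-3.4887, -1.3042, 0.6958)

step 1: θ'=3.4458 (R=-0.4000) → pose (-2.4802, 2.1184, 3.4458)
step 2: θ'=2.1958 (R=-0.5000) → pose (-3.0354, 2.3029, 2.1958)
step 3: θ'=0.6958 (R=2.6667) → pose (-3.4887, -1.3042, 0.6958)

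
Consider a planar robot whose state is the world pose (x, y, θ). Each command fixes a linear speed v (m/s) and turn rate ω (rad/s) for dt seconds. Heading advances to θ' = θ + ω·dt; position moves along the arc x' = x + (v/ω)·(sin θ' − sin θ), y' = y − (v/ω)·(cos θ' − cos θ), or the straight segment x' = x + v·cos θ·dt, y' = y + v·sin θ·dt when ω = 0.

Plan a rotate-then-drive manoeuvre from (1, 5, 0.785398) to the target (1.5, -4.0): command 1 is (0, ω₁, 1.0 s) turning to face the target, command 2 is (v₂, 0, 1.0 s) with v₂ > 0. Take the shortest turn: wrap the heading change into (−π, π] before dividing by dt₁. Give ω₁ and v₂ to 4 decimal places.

ω₁ = -2.3007, v₂ = 9.0139

heading to target = atan2(-4−5, 1.5−1) = -1.5153
Δθ = wrap(-1.5153 − 0.7854) = -2.3007; ω₁ = Δθ/dt₁ = -2.3007
distance = √((1.5−1)² + (-4−5)²) = 9.0139; v₂ = distance/dt₂ = 9.0139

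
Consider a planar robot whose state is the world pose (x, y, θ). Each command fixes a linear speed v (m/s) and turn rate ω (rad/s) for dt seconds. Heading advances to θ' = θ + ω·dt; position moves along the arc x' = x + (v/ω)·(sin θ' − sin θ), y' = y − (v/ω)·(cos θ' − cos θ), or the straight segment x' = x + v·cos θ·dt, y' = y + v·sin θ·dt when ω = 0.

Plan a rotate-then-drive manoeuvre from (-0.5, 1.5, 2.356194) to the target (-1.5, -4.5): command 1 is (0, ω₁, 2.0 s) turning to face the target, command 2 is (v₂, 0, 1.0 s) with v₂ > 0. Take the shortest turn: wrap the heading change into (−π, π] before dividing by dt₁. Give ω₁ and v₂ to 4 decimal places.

heading to target = atan2(-4.5−1.5, -1.5−-0.5) = -1.7359
Δθ = wrap(-1.7359 − 2.3562) = 2.1910; ω₁ = Δθ/dt₁ = 1.0955
distance = √((-1.5−-0.5)² + (-4.5−1.5)²) = 6.0828; v₂ = distance/dt₂ = 6.0828

ω₁ = 1.0955, v₂ = 6.0828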